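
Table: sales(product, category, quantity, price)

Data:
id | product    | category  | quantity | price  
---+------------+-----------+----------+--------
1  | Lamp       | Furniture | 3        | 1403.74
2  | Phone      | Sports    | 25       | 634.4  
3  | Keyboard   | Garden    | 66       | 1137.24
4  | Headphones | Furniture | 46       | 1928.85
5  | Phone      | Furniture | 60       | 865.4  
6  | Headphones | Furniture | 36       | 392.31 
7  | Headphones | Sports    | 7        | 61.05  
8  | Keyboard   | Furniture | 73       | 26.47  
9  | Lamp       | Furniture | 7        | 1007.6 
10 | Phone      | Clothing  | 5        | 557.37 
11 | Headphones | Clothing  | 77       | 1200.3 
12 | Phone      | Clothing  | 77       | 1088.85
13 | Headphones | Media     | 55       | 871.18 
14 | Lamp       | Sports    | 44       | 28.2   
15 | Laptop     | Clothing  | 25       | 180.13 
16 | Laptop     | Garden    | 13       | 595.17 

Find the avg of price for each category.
SELECT category, AVG(price) as result
FROM sales
GROUP BY category

Result:
  Clothing: 756.66
  Furniture: 937.40
  Garden: 866.21
  Media: 871.18
  Sports: 241.22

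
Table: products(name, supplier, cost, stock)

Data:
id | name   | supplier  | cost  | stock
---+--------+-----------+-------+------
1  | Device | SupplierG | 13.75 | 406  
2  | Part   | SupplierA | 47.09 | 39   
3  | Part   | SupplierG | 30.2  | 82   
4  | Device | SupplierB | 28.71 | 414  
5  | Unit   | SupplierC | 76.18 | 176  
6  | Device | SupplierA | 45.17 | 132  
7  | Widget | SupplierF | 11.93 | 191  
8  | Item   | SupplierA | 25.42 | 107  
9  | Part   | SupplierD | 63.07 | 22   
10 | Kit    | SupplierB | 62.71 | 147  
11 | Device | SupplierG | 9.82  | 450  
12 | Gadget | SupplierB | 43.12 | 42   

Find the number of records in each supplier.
SELECT supplier, COUNT(*) as count
FROM products
GROUP BY supplier

Result:
  SupplierA: 3
  SupplierB: 3
  SupplierC: 1
  SupplierD: 1
  SupplierF: 1
  SupplierG: 3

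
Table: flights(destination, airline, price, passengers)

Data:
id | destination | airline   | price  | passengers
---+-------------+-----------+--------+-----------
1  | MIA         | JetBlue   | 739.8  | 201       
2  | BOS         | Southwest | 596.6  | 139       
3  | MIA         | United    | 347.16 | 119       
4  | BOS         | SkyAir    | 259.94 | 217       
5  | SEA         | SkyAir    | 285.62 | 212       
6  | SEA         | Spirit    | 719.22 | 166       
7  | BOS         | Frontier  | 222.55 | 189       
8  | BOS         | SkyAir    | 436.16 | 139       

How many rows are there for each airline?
SELECT airline, COUNT(*) as count
FROM flights
GROUP BY airline

Result:
  Frontier: 1
  JetBlue: 1
  SkyAir: 3
  Southwest: 1
  Spirit: 1
  United: 1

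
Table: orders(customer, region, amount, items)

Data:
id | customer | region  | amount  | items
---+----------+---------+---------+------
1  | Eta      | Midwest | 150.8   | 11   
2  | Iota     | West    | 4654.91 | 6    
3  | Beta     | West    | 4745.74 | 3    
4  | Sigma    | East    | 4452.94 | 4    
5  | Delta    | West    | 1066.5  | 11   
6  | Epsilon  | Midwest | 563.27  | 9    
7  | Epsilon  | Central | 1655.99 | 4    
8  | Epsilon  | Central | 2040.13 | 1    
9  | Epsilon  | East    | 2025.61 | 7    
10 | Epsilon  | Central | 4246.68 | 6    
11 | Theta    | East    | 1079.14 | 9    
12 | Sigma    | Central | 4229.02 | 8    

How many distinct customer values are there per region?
SELECT region, COUNT(DISTINCT customer)
FROM orders
GROUP BY region

Result:
  Central: 2 distinct
  East: 3 distinct
  Midwest: 2 distinct
  West: 3 distinct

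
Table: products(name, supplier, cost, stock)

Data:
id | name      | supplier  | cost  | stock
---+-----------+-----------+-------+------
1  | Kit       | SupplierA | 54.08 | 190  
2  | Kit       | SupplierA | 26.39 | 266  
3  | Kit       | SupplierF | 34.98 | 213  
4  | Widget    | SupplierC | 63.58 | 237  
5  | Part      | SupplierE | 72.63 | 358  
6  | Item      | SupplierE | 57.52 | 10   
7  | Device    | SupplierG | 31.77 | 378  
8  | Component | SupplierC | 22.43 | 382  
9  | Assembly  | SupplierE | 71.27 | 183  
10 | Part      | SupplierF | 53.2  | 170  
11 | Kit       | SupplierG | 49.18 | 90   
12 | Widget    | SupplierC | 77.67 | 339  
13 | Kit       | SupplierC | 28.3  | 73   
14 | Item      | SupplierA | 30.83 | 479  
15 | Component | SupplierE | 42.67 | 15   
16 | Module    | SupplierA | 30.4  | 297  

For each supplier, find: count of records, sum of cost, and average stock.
SELECT supplier,
       COUNT(*) as cnt,
       SUM(cost) as total_cost,
       AVG(stock) as avg_stock
FROM products
GROUP BY supplier

Result:
  SupplierA: 4 records, 141.70 total cost, 308.00 avg stock
  SupplierC: 4 records, 191.98 total cost, 257.75 avg stock
  SupplierE: 4 records, 244.09 total cost, 141.50 avg stock
  SupplierF: 2 records, 88.18 total cost, 191.50 avg stock
  SupplierG: 2 records, 80.95 total cost, 234.00 avg stock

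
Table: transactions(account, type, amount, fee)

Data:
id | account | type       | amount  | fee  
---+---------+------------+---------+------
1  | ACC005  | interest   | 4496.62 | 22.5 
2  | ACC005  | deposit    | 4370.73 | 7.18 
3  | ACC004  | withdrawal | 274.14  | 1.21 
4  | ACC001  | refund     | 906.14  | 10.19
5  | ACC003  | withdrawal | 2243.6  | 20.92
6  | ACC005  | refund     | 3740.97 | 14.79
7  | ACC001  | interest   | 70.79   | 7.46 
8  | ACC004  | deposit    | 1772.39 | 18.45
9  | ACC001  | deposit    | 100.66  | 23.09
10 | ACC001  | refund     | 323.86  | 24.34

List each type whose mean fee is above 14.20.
SELECT type, AVG(fee)
FROM transactions
GROUP BY type
HAVING AVG(fee) > 14.20

Result:
  deposit: avg=16.24
  interest: avg=14.98
  refund: avg=16.44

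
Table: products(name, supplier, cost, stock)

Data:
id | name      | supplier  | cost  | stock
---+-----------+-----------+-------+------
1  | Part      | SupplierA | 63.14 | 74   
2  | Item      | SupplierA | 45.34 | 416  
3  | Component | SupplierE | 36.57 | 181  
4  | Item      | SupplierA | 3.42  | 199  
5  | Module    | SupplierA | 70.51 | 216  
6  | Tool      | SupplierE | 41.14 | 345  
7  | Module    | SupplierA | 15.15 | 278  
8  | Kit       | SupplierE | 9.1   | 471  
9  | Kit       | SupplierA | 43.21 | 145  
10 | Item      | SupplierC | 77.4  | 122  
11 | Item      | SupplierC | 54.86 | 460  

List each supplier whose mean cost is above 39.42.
SELECT supplier, AVG(cost)
FROM products
GROUP BY supplier
HAVING AVG(cost) > 39.42

Result:
  SupplierA: avg=40.13
  SupplierC: avg=66.13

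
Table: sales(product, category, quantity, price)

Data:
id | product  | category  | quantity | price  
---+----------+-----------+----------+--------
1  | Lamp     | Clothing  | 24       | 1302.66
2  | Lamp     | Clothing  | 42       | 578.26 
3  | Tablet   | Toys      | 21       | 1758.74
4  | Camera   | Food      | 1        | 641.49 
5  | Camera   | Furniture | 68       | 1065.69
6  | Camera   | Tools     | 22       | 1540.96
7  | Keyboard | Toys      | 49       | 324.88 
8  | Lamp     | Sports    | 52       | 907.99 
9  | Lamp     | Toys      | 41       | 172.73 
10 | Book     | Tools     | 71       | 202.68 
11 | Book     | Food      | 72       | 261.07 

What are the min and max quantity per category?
SELECT category, MIN(quantity), MAX(quantity)
FROM sales
GROUP BY category

Result:
  Clothing: min=24, max=42
  Food: min=1, max=72
  Furniture: min=68, max=68
  Sports: min=52, max=52
  Tools: min=22, max=71
  Toys: min=21, max=49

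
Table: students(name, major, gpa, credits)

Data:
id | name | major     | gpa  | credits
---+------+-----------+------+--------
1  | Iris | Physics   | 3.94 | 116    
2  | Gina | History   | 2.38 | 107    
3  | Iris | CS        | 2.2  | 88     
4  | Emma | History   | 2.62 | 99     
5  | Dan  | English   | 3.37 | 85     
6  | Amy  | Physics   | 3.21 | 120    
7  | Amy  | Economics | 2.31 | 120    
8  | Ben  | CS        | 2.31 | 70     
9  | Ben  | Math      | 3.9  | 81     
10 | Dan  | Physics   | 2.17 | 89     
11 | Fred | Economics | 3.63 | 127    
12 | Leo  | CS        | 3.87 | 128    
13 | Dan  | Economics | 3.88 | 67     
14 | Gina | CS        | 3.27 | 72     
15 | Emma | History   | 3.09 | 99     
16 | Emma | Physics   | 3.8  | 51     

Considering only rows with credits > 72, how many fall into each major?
SELECT major, COUNT(*)
FROM students
WHERE credits > 72
GROUP BY major

Note: WHERE filters rows before grouping.

Result:
  CS: 2
  Economics: 2
  English: 1
  History: 3
  Math: 1
  Physics: 3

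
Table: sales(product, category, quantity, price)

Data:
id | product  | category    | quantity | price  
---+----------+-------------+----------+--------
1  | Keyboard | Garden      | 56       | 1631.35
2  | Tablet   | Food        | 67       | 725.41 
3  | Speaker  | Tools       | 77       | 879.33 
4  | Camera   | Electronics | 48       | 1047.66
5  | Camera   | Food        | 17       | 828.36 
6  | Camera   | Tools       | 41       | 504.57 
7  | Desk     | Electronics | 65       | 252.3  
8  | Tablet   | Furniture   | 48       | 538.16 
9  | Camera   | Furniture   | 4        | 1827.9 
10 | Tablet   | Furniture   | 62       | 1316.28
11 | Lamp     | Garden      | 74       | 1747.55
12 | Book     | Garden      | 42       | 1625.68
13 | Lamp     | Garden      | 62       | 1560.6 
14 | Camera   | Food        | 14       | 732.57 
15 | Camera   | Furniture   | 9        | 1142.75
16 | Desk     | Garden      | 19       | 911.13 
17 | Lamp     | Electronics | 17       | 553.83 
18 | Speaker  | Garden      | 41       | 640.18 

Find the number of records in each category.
SELECT category, COUNT(*) as count
FROM sales
GROUP BY category

Result:
  Electronics: 3
  Food: 3
  Furniture: 4
  Garden: 6
  Tools: 2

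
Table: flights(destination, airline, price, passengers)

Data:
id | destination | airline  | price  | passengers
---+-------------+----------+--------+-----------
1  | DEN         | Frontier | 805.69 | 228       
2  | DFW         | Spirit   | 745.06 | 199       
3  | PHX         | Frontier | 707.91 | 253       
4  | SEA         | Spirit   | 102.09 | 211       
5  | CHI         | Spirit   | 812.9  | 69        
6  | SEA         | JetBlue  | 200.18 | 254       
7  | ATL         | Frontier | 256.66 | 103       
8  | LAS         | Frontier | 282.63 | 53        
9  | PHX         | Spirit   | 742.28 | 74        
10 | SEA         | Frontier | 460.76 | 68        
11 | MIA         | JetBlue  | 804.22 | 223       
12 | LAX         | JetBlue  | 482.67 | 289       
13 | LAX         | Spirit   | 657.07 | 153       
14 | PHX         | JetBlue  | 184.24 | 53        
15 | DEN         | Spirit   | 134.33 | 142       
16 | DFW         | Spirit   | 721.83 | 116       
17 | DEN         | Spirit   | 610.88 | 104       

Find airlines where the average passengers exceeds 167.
SELECT airline, AVG(passengers)
FROM flights
GROUP BY airline
HAVING AVG(passengers) > 167

Result:
  JetBlue: avg=204.75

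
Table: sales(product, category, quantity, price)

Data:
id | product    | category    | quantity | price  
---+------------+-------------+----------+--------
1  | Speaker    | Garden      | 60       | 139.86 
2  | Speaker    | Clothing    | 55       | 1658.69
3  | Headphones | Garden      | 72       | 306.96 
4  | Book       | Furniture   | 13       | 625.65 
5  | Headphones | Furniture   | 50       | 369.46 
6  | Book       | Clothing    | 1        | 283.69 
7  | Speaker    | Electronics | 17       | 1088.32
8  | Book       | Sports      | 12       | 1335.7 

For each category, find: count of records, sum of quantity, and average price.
SELECT category,
       COUNT(*) as cnt,
       SUM(quantity) as total_quantity,
       AVG(price) as avg_price
FROM sales
GROUP BY category

Result:
  Clothing: 2 records, 56 total quantity, 971.19 avg price
  Electronics: 1 records, 17 total quantity, 1088.32 avg price
  Furniture: 2 records, 63 total quantity, 497.56 avg price
  Garden: 2 records, 132 total quantity, 223.41 avg price
  Sports: 1 records, 12 total quantity, 1335.70 avg price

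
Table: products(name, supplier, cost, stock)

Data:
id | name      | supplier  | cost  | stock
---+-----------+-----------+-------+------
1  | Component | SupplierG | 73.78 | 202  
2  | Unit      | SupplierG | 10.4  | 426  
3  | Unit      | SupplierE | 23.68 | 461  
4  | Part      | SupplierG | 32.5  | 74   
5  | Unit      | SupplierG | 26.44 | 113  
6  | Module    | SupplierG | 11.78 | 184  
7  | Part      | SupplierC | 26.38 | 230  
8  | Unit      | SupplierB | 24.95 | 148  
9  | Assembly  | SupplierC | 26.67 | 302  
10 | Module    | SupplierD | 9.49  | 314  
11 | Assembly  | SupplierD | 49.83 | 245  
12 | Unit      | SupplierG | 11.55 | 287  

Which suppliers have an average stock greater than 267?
SELECT supplier, AVG(stock)
FROM products
GROUP BY supplier
HAVING AVG(stock) > 267

Result:
  SupplierD: avg=279.50
  SupplierE: avg=461.00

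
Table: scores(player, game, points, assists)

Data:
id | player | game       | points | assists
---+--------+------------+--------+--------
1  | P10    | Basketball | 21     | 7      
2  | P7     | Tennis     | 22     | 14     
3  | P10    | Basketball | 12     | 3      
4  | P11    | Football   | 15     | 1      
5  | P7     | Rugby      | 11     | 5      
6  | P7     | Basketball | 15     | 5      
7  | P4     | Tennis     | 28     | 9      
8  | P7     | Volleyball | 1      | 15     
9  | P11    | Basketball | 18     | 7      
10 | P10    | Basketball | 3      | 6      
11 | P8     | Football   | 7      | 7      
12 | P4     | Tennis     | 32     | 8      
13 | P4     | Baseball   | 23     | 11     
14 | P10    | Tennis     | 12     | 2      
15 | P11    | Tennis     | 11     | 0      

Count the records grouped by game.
SELECT game, COUNT(*) as count
FROM scores
GROUP BY game

Result:
  Baseball: 1
  Basketball: 5
  Football: 2
  Rugby: 1
  Tennis: 5
  Volleyball: 1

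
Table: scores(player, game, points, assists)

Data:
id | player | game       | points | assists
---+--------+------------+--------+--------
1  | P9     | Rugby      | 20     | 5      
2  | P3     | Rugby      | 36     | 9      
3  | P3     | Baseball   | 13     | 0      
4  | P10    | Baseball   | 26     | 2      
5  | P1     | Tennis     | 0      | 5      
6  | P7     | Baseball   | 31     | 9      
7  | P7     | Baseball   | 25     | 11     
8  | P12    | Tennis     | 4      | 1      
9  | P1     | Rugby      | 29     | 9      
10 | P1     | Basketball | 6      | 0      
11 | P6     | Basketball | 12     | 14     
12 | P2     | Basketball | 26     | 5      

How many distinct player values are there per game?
SELECT game, COUNT(DISTINCT player)
FROM scores
GROUP BY game

Result:
  Baseball: 3 distinct
  Basketball: 3 distinct
  Rugby: 3 distinct
  Tennis: 2 distinct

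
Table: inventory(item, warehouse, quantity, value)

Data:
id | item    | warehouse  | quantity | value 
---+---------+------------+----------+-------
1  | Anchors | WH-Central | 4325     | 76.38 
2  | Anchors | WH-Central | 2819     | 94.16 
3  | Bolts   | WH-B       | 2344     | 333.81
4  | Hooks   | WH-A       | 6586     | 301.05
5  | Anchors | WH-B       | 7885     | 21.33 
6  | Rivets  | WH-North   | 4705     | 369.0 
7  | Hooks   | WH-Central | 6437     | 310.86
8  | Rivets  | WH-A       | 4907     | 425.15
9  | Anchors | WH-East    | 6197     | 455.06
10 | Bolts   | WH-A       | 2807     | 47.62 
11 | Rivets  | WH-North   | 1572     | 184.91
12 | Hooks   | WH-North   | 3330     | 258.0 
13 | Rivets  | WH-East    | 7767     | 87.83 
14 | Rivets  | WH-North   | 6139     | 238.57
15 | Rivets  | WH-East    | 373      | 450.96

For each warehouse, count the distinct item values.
SELECT warehouse, COUNT(DISTINCT item)
FROM inventory
GROUP BY warehouse

Result:
  WH-A: 3 distinct
  WH-B: 2 distinct
  WH-Central: 2 distinct
  WH-East: 2 distinct
  WH-North: 2 distinct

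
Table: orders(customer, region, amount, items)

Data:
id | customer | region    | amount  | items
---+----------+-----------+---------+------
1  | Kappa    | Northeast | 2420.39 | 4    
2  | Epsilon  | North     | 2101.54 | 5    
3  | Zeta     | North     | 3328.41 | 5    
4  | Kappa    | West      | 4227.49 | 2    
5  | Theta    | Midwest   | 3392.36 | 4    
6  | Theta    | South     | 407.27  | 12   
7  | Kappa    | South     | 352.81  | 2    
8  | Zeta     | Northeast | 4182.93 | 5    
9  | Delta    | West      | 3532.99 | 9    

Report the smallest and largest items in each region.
SELECT region, MIN(items), MAX(items)
FROM orders
GROUP BY region

Result:
  Midwest: min=4, max=4
  North: min=5, max=5
  Northeast: min=4, max=5
  South: min=2, max=12
  West: min=2, max=9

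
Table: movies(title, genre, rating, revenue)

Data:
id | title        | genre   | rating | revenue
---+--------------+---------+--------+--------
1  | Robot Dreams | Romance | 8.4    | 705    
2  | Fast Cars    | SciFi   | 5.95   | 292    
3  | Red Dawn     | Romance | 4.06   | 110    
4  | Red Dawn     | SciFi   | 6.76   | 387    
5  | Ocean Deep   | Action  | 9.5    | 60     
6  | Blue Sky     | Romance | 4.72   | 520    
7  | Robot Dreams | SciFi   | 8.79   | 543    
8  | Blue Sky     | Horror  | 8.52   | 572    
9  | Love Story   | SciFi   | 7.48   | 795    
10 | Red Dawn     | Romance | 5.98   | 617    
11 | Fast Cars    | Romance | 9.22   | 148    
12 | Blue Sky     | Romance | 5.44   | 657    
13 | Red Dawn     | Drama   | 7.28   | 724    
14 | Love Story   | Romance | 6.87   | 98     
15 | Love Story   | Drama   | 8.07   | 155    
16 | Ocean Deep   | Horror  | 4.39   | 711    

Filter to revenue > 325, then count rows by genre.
SELECT genre, COUNT(*)
FROM movies
WHERE revenue > 325
GROUP BY genre

Note: WHERE filters rows before grouping.

Result:
  Drama: 1
  Horror: 2
  Romance: 4
  SciFi: 3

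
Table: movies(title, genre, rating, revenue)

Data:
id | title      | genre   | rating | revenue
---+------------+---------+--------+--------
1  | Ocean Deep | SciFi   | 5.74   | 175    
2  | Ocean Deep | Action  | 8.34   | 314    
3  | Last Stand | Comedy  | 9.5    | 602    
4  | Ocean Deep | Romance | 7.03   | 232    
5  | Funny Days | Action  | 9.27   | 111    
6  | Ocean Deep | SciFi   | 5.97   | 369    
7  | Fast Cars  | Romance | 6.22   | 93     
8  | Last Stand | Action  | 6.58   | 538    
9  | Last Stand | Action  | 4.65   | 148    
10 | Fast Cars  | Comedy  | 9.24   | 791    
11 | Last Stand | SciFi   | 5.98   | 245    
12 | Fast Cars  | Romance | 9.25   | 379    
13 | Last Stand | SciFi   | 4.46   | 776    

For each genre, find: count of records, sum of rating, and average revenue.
SELECT genre,
       COUNT(*) as cnt,
       SUM(rating) as total_rating,
       AVG(revenue) as avg_revenue
FROM movies
GROUP BY genre

Result:
  Action: 4 records, 28.84 total rating, 277.75 avg revenue
  Comedy: 2 records, 18.74 total rating, 696.50 avg revenue
  Romance: 3 records, 22.50 total rating, 234.67 avg revenue
  SciFi: 4 records, 22.15 total rating, 391.25 avg revenue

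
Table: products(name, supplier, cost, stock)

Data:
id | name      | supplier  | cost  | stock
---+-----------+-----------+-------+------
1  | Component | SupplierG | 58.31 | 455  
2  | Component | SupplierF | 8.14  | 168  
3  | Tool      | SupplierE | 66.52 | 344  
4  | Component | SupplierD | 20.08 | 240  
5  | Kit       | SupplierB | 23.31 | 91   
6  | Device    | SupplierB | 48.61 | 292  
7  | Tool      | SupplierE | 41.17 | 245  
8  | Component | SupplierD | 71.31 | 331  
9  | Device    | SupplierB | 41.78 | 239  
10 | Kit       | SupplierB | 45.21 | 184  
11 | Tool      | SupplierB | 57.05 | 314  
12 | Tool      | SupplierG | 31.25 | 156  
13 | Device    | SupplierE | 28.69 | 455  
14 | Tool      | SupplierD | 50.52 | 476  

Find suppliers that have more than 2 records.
SELECT supplier, COUNT(*) as cnt
FROM products
GROUP BY supplier
HAVING COUNT(*) > 2

Result:
  SupplierB: 5
  SupplierD: 3
  SupplierE: 3

Note: HAVING filters groups after aggregation, WHERE filters rows before.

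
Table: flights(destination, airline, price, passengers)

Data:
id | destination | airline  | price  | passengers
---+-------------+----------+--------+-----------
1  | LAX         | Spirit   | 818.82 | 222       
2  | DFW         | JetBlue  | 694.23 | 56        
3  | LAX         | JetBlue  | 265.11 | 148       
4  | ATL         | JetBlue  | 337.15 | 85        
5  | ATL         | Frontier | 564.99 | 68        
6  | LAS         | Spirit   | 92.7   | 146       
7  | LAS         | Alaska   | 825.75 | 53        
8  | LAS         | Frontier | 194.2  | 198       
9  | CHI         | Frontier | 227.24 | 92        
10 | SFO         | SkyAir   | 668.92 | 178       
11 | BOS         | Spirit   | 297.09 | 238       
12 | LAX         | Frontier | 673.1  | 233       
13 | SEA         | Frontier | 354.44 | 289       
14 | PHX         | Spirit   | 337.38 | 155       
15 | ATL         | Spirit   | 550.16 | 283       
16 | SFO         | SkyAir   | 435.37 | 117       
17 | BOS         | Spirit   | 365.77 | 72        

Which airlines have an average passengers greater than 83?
SELECT airline, AVG(passengers)
FROM flights
GROUP BY airline
HAVING AVG(passengers) > 83

Result:
  Frontier: avg=176.00
  JetBlue: avg=96.33
  SkyAir: avg=147.50
  Spirit: avg=186.00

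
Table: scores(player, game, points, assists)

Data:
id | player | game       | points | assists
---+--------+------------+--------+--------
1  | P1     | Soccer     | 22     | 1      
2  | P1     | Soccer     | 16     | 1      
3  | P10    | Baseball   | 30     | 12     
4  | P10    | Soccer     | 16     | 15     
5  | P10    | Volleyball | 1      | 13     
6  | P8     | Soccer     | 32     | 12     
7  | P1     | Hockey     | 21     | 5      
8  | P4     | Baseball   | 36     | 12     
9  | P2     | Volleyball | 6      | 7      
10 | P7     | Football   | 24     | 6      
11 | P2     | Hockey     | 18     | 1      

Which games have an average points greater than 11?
SELECT game, AVG(points)
FROM scores
GROUP BY game
HAVING AVG(points) > 11

Result:
  Baseball: avg=33.00
  Football: avg=24.00
  Hockey: avg=19.50
  Soccer: avg=21.50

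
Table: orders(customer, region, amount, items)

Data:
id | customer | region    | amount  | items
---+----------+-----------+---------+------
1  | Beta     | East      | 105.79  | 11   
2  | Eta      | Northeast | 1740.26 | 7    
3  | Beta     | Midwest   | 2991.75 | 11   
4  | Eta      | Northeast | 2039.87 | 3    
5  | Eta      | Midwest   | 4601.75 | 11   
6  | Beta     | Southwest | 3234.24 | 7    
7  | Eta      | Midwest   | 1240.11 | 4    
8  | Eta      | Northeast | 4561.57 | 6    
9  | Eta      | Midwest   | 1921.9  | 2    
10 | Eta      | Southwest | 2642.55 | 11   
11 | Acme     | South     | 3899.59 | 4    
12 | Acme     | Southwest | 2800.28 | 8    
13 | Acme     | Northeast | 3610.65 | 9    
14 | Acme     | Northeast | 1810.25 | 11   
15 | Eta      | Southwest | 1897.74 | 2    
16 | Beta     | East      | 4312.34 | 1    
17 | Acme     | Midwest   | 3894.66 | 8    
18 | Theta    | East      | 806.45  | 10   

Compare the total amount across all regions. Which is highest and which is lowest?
SELECT region, SUM(amount)
FROM orders
GROUP BY region
ORDER BY SUM(amount)

All groups:
  South: 3899.59
  East: 5224.58
  Southwest: 10574.81
  Northeast: 13762.60
  Midwest: 14650.17

Highest: Midwest (14650.17)
Lowest: South (3899.59)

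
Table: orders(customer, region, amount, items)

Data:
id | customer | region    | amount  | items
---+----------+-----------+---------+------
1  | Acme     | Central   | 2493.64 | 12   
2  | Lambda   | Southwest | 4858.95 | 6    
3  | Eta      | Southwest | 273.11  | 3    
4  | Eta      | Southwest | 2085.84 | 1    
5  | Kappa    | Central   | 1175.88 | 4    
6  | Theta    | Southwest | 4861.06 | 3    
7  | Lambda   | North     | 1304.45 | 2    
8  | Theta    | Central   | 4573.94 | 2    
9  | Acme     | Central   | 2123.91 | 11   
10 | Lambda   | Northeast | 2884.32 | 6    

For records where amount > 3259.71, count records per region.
SELECT region, COUNT(*)
FROM orders
WHERE amount > 3259.71
GROUP BY region

Note: WHERE filters rows before grouping.

Result:
  Central: 1
  Southwest: 2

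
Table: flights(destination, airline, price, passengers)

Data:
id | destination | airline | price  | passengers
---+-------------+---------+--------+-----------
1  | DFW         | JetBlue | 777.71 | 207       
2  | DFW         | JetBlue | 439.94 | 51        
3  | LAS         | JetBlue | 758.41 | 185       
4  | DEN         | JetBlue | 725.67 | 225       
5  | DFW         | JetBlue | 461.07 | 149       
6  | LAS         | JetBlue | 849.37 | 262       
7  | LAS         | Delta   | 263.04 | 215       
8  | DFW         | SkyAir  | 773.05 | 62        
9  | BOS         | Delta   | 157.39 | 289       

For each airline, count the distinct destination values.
SELECT airline, COUNT(DISTINCT destination)
FROM flights
GROUP BY airline

Result:
  Delta: 2 distinct
  JetBlue: 3 distinct
  SkyAir: 1 distinct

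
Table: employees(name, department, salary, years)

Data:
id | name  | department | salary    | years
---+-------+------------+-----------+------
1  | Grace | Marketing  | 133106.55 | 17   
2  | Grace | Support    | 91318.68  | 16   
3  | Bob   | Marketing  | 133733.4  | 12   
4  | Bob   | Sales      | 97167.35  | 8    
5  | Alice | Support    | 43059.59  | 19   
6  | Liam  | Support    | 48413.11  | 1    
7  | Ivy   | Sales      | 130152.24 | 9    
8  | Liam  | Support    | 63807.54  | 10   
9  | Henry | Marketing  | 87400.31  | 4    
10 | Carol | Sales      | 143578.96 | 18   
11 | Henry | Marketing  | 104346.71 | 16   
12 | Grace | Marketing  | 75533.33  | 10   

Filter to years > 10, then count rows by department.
SELECT department, COUNT(*)
FROM employees
WHERE years > 10
GROUP BY department

Note: WHERE filters rows before grouping.

Result:
  Marketing: 3
  Sales: 1
  Support: 2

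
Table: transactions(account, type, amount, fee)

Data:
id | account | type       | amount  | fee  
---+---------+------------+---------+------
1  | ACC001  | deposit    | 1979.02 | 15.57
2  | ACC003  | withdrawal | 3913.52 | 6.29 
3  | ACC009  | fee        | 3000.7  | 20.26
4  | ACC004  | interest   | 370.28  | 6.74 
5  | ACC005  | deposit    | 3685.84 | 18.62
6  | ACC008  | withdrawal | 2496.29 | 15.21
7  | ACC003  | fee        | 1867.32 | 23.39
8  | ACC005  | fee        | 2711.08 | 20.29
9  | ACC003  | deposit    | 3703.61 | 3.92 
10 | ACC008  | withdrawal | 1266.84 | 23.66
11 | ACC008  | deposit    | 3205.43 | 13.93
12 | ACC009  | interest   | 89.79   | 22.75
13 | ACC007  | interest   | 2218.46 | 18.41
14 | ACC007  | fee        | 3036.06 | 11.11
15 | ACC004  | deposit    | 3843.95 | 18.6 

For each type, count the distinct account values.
SELECT type, COUNT(DISTINCT account)
FROM transactions
GROUP BY type

Result:
  deposit: 5 distinct
  fee: 4 distinct
  interest: 3 distinct
  withdrawal: 2 distinct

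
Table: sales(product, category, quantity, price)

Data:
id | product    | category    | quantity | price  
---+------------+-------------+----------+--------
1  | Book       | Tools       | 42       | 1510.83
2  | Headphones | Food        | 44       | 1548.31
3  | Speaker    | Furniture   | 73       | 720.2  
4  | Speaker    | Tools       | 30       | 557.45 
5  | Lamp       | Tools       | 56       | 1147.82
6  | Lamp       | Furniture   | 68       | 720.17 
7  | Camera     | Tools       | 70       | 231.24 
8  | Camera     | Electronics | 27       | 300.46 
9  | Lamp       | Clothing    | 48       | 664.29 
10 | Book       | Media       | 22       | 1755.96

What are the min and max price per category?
SELECT category, MIN(price), MAX(price)
FROM sales
GROUP BY category

Result:
  Clothing: min=664.29, max=664.29
  Electronics: min=300.46, max=300.46
  Food: min=1548.31, max=1548.31
  Furniture: min=720.17, max=720.20
  Media: min=1755.96, max=1755.96
  Tools: min=231.24, max=1510.83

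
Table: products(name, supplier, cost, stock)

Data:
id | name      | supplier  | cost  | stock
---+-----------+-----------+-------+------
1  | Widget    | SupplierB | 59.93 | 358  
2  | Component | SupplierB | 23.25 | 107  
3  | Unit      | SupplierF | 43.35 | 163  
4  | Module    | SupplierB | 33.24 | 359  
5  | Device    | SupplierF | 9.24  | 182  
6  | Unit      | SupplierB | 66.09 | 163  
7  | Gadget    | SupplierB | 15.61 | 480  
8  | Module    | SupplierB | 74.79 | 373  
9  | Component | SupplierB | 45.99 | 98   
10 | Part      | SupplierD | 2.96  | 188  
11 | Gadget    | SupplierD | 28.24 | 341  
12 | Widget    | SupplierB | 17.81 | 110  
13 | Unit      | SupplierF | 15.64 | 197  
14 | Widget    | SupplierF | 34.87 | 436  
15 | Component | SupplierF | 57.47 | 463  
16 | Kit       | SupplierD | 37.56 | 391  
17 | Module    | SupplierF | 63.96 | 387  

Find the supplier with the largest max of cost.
SELECT supplier, MAX(cost) as val
FROM products
GROUP BY supplier
ORDER BY val DESC
LIMIT 1

Result: SupplierB with max(cost) = 74.79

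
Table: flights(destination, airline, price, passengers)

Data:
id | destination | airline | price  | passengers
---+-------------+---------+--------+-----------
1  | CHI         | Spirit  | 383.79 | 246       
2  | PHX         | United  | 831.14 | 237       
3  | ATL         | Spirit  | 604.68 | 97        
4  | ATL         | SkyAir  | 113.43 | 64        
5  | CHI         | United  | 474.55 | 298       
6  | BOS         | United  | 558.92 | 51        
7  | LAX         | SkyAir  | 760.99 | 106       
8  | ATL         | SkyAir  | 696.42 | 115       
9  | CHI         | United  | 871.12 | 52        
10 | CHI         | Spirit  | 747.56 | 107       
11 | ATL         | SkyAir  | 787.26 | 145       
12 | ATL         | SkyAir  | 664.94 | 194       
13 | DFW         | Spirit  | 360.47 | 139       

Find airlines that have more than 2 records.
SELECT airline, COUNT(*) as cnt
FROM flights
GROUP BY airline
HAVING COUNT(*) > 2

Result:
  SkyAir: 5
  Spirit: 4
  United: 4

Note: HAVING filters groups after aggregation, WHERE filters rows before.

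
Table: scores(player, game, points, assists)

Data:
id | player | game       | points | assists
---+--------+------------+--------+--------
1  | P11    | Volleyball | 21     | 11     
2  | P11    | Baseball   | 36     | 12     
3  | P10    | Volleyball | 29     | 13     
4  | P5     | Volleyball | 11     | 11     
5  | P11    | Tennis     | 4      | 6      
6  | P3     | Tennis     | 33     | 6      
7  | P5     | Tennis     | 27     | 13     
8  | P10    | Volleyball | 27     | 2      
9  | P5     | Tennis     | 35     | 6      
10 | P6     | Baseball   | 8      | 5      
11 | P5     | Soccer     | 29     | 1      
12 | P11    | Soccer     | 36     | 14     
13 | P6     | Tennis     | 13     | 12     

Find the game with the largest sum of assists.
SELECT game, SUM(assists) as val
FROM scores
GROUP BY game
ORDER BY val DESC
LIMIT 1

Result: Tennis with sum(assists) = 43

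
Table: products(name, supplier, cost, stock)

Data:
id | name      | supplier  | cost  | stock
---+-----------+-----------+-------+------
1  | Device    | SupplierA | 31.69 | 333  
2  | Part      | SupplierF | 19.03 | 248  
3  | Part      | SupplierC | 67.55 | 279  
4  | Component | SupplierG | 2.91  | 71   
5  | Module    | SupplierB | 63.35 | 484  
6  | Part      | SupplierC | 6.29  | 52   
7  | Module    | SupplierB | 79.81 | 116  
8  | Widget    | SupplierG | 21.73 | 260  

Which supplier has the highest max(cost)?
SELECT supplier, MAX(cost) as val
FROM products
GROUP BY supplier
ORDER BY val DESC
LIMIT 1

Result: SupplierB with max(cost) = 79.81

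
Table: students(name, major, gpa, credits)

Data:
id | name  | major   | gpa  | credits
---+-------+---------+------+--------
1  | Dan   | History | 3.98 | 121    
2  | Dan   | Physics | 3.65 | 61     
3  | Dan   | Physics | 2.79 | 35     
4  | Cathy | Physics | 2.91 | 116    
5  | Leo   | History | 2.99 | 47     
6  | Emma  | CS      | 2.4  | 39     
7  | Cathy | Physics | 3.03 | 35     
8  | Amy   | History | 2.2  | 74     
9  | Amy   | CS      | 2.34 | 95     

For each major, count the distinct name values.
SELECT major, COUNT(DISTINCT name)
FROM students
GROUP BY major

Result:
  CS: 2 distinct
  History: 3 distinct
  Physics: 2 distinct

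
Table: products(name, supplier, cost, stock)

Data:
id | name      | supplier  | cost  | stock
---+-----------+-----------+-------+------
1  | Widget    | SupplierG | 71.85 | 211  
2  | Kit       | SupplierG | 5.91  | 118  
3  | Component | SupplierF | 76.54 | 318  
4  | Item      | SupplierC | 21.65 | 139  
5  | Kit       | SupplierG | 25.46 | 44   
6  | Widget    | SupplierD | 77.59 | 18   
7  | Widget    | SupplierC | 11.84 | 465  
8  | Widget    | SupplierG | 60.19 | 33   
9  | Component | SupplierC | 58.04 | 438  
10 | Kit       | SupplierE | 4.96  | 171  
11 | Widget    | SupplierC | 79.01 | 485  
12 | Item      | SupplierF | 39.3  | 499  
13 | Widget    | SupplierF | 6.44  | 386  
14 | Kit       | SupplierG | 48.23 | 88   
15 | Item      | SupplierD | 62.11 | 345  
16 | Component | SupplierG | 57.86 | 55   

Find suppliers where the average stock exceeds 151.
SELECT supplier, AVG(stock)
FROM products
GROUP BY supplier
HAVING AVG(stock) > 151

Result:
  SupplierC: avg=381.75
  SupplierD: avg=181.50
  SupplierE: avg=171.00
  SupplierF: avg=401.00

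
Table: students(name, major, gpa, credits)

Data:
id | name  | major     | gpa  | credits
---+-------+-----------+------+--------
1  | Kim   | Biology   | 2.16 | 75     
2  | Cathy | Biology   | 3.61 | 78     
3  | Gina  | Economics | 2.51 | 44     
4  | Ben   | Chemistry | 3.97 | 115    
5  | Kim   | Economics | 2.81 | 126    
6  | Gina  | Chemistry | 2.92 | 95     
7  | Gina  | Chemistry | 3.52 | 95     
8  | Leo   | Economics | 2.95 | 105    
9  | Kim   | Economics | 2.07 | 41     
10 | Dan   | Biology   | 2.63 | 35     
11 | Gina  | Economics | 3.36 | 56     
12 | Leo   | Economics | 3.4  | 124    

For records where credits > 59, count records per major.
SELECT major, COUNT(*)
FROM students
WHERE credits > 59
GROUP BY major

Note: WHERE filters rows before grouping.

Result:
  Biology: 2
  Chemistry: 3
  Economics: 3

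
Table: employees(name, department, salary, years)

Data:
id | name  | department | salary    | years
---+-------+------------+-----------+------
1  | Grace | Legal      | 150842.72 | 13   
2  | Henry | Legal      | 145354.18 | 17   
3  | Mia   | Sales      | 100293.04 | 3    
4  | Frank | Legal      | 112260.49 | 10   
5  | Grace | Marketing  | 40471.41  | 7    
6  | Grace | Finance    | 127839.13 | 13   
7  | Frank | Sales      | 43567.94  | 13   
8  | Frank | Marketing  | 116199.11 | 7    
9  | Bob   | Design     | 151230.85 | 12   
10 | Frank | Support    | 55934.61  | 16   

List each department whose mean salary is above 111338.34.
SELECT department, AVG(salary)
FROM employees
GROUP BY department
HAVING AVG(salary) > 111338.34

Result:
  Design: avg=151230.85
  Finance: avg=127839.13
  Legal: avg=136152.46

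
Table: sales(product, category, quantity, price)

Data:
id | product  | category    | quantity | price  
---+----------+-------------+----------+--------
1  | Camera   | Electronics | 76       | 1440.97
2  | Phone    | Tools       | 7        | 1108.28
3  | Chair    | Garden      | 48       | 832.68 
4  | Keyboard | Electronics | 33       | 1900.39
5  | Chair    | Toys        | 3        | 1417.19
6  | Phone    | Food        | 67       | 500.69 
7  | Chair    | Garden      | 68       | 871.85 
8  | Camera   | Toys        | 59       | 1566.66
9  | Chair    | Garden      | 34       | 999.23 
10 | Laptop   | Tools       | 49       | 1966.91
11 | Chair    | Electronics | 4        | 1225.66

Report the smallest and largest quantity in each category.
SELECT category, MIN(quantity), MAX(quantity)
FROM sales
GROUP BY category

Result:
  Electronics: min=4, max=76
  Food: min=67, max=67
  Garden: min=34, max=68
  Tools: min=7, max=49
  Toys: min=3, max=59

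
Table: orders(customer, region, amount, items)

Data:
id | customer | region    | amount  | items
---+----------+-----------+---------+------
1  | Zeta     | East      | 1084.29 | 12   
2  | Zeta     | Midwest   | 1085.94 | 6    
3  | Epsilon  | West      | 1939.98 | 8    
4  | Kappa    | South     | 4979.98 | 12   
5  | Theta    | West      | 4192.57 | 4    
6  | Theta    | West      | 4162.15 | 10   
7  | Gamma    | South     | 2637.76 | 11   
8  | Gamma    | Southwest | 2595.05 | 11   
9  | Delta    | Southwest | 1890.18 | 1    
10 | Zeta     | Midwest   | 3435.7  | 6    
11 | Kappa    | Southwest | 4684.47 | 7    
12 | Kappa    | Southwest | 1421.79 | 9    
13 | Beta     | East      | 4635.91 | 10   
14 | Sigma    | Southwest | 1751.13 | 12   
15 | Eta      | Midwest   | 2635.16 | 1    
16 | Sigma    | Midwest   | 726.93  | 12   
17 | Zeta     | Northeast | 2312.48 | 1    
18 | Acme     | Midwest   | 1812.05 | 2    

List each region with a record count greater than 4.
SELECT region, COUNT(*) as cnt
FROM orders
GROUP BY region
HAVING COUNT(*) > 4

Result:
  Midwest: 5
  Southwest: 5

Note: HAVING filters groups after aggregation, WHERE filters rows before.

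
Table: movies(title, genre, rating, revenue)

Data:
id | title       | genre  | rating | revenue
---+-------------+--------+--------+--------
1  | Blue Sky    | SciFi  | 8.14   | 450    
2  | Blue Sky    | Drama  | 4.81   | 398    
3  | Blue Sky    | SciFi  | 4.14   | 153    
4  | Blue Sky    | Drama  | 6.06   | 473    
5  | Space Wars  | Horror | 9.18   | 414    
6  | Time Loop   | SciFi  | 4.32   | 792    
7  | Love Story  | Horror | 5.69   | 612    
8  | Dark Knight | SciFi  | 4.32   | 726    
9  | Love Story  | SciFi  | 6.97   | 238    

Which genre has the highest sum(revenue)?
SELECT genre, SUM(revenue) as val
FROM movies
GROUP BY genre
ORDER BY val DESC
LIMIT 1

Result: SciFi with sum(revenue) = 2359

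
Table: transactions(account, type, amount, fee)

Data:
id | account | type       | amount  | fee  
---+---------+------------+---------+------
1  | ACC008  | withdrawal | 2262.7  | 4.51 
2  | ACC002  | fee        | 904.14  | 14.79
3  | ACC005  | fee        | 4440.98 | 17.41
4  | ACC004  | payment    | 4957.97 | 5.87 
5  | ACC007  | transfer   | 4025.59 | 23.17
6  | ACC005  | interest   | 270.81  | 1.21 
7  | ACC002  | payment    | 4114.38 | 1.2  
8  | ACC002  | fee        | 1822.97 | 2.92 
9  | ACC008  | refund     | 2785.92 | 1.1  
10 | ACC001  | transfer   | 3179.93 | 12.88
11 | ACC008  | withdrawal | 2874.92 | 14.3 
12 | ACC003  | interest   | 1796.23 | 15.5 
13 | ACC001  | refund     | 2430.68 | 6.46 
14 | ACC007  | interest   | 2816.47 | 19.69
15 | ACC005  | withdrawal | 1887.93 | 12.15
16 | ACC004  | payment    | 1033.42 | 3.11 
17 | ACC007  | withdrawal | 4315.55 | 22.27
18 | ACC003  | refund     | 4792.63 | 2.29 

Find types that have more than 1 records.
SELECT type, COUNT(*) as cnt
FROM transactions
GROUP BY type
HAVING COUNT(*) > 1

Result:
  fee: 3
  interest: 3
  payment: 3
  refund: 3
  transfer: 2
  withdrawal: 4

Note: HAVING filters groups after aggregation, WHERE filters rows before.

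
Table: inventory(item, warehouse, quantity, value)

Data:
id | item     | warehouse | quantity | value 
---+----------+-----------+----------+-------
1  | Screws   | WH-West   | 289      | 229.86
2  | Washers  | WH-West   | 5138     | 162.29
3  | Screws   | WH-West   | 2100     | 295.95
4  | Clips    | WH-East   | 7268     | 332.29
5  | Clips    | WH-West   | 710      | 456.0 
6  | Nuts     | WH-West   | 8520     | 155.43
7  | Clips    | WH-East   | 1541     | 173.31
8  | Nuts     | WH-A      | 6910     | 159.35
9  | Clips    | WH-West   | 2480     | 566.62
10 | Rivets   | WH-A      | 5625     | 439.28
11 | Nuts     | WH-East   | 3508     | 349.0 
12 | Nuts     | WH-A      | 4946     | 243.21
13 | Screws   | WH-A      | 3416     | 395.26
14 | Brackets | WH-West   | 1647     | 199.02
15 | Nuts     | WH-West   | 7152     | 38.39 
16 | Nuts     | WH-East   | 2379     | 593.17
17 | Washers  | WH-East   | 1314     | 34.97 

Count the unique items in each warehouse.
SELECT warehouse, COUNT(DISTINCT item)
FROM inventory
GROUP BY warehouse

Result:
  WH-A: 3 distinct
  WH-East: 3 distinct
  WH-West: 5 distinct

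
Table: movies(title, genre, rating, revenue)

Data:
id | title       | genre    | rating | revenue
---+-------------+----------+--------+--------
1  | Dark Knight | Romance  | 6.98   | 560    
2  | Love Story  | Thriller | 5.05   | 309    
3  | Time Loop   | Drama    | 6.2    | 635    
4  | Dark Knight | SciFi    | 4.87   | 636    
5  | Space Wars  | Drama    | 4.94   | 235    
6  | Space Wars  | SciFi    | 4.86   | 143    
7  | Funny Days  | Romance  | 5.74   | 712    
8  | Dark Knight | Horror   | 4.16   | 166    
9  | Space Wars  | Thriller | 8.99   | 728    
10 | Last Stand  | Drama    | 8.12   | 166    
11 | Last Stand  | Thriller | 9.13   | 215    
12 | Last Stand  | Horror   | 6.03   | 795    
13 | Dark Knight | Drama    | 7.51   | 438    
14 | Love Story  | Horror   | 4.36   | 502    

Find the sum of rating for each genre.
SELECT genre, SUM(rating) as result
FROM movies
GROUP BY genre

Result:
  Drama: 26.77
  Horror: 14.55
  Romance: 12.72
  SciFi: 9.73
  Thriller: 23.17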